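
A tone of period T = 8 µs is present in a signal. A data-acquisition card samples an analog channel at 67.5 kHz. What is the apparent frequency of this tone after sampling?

10 kHz

T = 8 µs → f = 1/T = 125 kHz.
125 kHz mod fs = 57.5 kHz.
57.5 kHz > fs/2 = 33.75 kHz, folds to fs − 57.5 kHz = 10 kHz.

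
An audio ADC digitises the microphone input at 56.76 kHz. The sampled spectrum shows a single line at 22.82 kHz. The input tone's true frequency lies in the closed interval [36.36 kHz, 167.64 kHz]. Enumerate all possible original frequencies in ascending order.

79.58 kHz, 90.7 kHz, 136.34 kHz, 147.46 kHz

Frequencies that alias to 22.82 kHz are k·fs ± 22.82 kHz for integer k ≥ 0.
k=0: 22.82 kHz.
k=1: 33.94 kHz, 79.58 kHz.
k=2: 90.7 kHz, 136.34 kHz.
k=3: 147.46 kHz, 193.1 kHz.
k=4: 204.22 kHz, 249.86 kHz.
Within [36.36 kHz, 167.64 kHz]: 79.58 kHz, 90.7 kHz, 136.34 kHz, 147.46 kHz.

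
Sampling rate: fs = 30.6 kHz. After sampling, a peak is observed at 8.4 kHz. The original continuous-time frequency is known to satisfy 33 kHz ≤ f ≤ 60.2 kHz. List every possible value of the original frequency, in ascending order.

39 kHz, 52.8 kHz

Frequencies that alias to 8.4 kHz are k·fs ± 8.4 kHz for integer k ≥ 0.
k=0: 8.4 kHz.
k=1: 22.2 kHz, 39 kHz.
k=2: 52.8 kHz, 69.6 kHz.
k=3: 83.4 kHz, 100.2 kHz.
Within [33 kHz, 60.2 kHz]: 39 kHz, 52.8 kHz.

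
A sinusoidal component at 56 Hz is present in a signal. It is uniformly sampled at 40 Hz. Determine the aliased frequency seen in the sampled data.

16 Hz

56 Hz mod fs = 16 Hz.
16 Hz ≤ fs/2 = 20 Hz, appears at 16 Hz.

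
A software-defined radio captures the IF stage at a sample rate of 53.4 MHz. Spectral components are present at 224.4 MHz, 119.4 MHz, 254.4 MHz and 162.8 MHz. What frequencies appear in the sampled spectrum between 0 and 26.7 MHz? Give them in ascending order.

2.6 MHz, 10.8 MHz, 12.6 MHz

fs/2 = 26.7 MHz.
224.4 MHz mod fs = 10.8 MHz.
10.8 MHz ≤ fs/2 = 26.7 MHz, appears at 10.8 MHz.
119.4 MHz mod fs = 12.6 MHz.
12.6 MHz ≤ fs/2 = 26.7 MHz, appears at 12.6 MHz.
254.4 MHz mod fs = 40.8 MHz.
40.8 MHz > fs/2 = 26.7 MHz, folds to fs − 40.8 MHz = 12.6 MHz.
162.8 MHz mod fs = 2.6 MHz.
2.6 MHz ≤ fs/2 = 26.7 MHz, appears at 2.6 MHz.
Distinct values: {2.6 MHz, 10.8 MHz, 12.6 MHz}.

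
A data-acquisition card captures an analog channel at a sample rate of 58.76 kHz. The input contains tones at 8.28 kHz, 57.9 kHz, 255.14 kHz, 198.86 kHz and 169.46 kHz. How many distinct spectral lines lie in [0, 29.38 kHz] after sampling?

fs/2 = 29.38 kHz.
8.28 kHz ≤ fs/2 = 29.38 kHz, passes unchanged.
57.9 kHz > fs/2 = 29.38 kHz, folds to fs − 57.9 kHz = 0.86 kHz.
255.14 kHz mod fs = 20.1 kHz.
20.1 kHz ≤ fs/2 = 29.38 kHz, appears at 20.1 kHz.
198.86 kHz mod fs = 22.58 kHz.
22.58 kHz ≤ fs/2 = 29.38 kHz, appears at 22.58 kHz.
169.46 kHz mod fs = 51.94 kHz.
51.94 kHz > fs/2 = 29.38 kHz, folds to fs − 51.94 kHz = 6.82 kHz.
Distinct values: {0.86 kHz, 6.82 kHz, 8.28 kHz, 20.1 kHz, 22.58 kHz} → 5.

5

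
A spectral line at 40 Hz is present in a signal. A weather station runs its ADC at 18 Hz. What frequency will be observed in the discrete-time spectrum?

40 Hz mod fs = 4 Hz.
4 Hz ≤ fs/2 = 9 Hz, appears at 4 Hz.

4 Hz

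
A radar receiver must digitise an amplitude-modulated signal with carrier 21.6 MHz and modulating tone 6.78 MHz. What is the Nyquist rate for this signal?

AM sidebands sit at fc ± fm = 14.82 MHz and 28.38 MHz.
Highest-frequency component: 28.38 MHz.
Nyquist rate = 2 × 28.38 MHz = 56.76 MHz.

56.76 MHz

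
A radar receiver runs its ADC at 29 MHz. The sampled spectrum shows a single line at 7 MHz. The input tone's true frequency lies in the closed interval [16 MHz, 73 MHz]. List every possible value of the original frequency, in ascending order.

22 MHz, 36 MHz, 51 MHz, 65 MHz

Frequencies that alias to 7 MHz are k·fs ± 7 MHz for integer k ≥ 0.
k=0: 7 MHz.
k=1: 22 MHz, 36 MHz.
k=2: 51 MHz, 65 MHz.
k=3: 80 MHz, 94 MHz.
Within [16 MHz, 73 MHz]: 22 MHz, 36 MHz, 51 MHz, 65 MHz.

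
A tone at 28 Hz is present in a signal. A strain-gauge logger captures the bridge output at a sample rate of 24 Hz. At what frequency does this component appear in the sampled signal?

28 Hz mod fs = 4 Hz.
4 Hz ≤ fs/2 = 12 Hz, appears at 4 Hz.

4 Hz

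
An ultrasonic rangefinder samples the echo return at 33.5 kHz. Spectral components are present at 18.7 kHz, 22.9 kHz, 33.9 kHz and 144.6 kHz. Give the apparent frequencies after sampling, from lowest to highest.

0.4 kHz, 10.6 kHz, 14.8 kHz

fs/2 = 16.75 kHz.
18.7 kHz > fs/2 = 16.75 kHz, folds to fs − 18.7 kHz = 14.8 kHz.
22.9 kHz > fs/2 = 16.75 kHz, folds to fs − 22.9 kHz = 10.6 kHz.
33.9 kHz mod fs = 0.4 kHz.
0.4 kHz ≤ fs/2 = 16.75 kHz, appears at 0.4 kHz.
144.6 kHz mod fs = 10.6 kHz.
10.6 kHz ≤ fs/2 = 16.75 kHz, appears at 10.6 kHz.
Distinct values: {0.4 kHz, 10.6 kHz, 14.8 kHz}.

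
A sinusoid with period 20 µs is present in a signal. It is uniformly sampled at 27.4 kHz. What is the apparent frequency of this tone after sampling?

4.8 kHz

T = 20 µs → f = 1/T = 50 kHz.
50 kHz mod fs = 22.6 kHz.
22.6 kHz > fs/2 = 13.7 kHz, folds to fs − 22.6 kHz = 4.8 kHz.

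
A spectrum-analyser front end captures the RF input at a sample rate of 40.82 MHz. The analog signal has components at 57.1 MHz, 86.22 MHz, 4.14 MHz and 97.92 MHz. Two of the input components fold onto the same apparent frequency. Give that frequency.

fs/2 = 20.41 MHz.
57.1 MHz mod fs = 16.28 MHz.
16.28 MHz ≤ fs/2 = 20.41 MHz, appears at 16.28 MHz.
86.22 MHz mod fs = 4.58 MHz.
4.58 MHz ≤ fs/2 = 20.41 MHz, appears at 4.58 MHz.
4.14 MHz ≤ fs/2 = 20.41 MHz, passes unchanged.
97.92 MHz mod fs = 16.28 MHz.
16.28 MHz ≤ fs/2 = 20.41 MHz, appears at 16.28 MHz.
57.1 MHz and 97.92 MHz both map to 16.28 MHz.

16.28 MHz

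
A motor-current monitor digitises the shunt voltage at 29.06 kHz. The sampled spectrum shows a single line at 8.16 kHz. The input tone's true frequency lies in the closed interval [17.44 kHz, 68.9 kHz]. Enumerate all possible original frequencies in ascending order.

20.9 kHz, 37.22 kHz, 49.96 kHz, 66.28 kHz

Frequencies that alias to 8.16 kHz are k·fs ± 8.16 kHz for integer k ≥ 0.
k=0: 8.16 kHz.
k=1: 20.9 kHz, 37.22 kHz.
k=2: 49.96 kHz, 66.28 kHz.
k=3: 79.02 kHz, 95.34 kHz.
Within [17.44 kHz, 68.9 kHz]: 20.9 kHz, 37.22 kHz, 49.96 kHz, 66.28 kHz.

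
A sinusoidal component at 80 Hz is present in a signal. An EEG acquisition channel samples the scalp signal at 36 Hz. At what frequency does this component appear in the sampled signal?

80 Hz mod fs = 8 Hz.
8 Hz ≤ fs/2 = 18 Hz, appears at 8 Hz.

8 Hz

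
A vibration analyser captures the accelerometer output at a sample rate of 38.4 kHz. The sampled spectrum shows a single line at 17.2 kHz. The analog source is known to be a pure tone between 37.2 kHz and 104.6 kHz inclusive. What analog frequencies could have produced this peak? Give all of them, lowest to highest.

Frequencies that alias to 17.2 kHz are k·fs ± 17.2 kHz for integer k ≥ 0.
k=0: 17.2 kHz.
k=1: 21.2 kHz, 55.6 kHz.
k=2: 59.6 kHz, 94 kHz.
k=3: 98 kHz, 132.4 kHz.
k=4: 136.4 kHz, 170.8 kHz.
Within [37.2 kHz, 104.6 kHz]: 55.6 kHz, 59.6 kHz, 94 kHz, 98 kHz.

55.6 kHz, 59.6 kHz, 94 kHz, 98 kHz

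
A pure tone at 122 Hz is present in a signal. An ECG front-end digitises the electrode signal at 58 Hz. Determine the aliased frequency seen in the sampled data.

122 Hz mod fs = 6 Hz.
6 Hz ≤ fs/2 = 29 Hz, appears at 6 Hz.

6 Hz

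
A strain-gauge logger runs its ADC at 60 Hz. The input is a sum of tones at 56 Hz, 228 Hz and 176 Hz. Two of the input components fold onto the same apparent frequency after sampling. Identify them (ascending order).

fs/2 = 30 Hz.
56 Hz > fs/2 = 30 Hz, folds to fs − 56 Hz = 4 Hz.
228 Hz mod fs = 48 Hz.
48 Hz > fs/2 = 30 Hz, folds to fs − 48 Hz = 12 Hz.
176 Hz mod fs = 56 Hz.
56 Hz > fs/2 = 30 Hz, folds to fs − 56 Hz = 4 Hz.
56 Hz and 176 Hz both map to 4 Hz.

56 Hz, 176 Hz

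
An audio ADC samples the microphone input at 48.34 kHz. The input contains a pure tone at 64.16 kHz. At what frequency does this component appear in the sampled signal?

64.16 kHz mod fs = 15.82 kHz.
15.82 kHz ≤ fs/2 = 24.17 kHz, appears at 15.82 kHz.

15.82 kHz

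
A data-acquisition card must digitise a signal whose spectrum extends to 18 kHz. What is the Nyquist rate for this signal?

Nyquist rate = 2 × 18 kHz = 36 kHz.

36 kHz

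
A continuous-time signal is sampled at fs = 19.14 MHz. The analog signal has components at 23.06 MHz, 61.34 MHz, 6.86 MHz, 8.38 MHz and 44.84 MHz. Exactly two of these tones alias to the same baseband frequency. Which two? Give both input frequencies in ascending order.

23.06 MHz, 61.34 MHz

fs/2 = 9.57 MHz.
23.06 MHz mod fs = 3.92 MHz.
3.92 MHz ≤ fs/2 = 9.57 MHz, appears at 3.92 MHz.
61.34 MHz mod fs = 3.92 MHz.
3.92 MHz ≤ fs/2 = 9.57 MHz, appears at 3.92 MHz.
6.86 MHz ≤ fs/2 = 9.57 MHz, passes unchanged.
8.38 MHz ≤ fs/2 = 9.57 MHz, passes unchanged.
44.84 MHz mod fs = 6.56 MHz.
6.56 MHz ≤ fs/2 = 9.57 MHz, appears at 6.56 MHz.
23.06 MHz and 61.34 MHz both map to 3.92 MHz.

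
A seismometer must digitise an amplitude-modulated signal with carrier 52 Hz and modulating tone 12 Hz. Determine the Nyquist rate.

AM sidebands sit at fc ± fm = 40 Hz and 64 Hz.
Highest-frequency component: 64 Hz.
Nyquist rate = 2 × 64 Hz = 128 Hz.

128 Hz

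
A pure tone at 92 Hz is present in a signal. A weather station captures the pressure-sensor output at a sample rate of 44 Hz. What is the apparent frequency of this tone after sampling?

4 Hz

92 Hz mod fs = 4 Hz.
4 Hz ≤ fs/2 = 22 Hz, appears at 4 Hz.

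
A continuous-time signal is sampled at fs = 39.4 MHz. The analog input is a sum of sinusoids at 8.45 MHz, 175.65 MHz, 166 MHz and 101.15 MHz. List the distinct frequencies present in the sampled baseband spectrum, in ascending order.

fs/2 = 19.7 MHz.
8.45 MHz ≤ fs/2 = 19.7 MHz, passes unchanged.
175.65 MHz mod fs = 18.05 MHz.
18.05 MHz ≤ fs/2 = 19.7 MHz, appears at 18.05 MHz.
166 MHz mod fs = 8.4 MHz.
8.4 MHz ≤ fs/2 = 19.7 MHz, appears at 8.4 MHz.
101.15 MHz mod fs = 22.35 MHz.
22.35 MHz > fs/2 = 19.7 MHz, folds to fs − 22.35 MHz = 17.05 MHz.
Distinct values: {8.4 MHz, 8.45 MHz, 17.05 MHz, 18.05 MHz}.

8.4 MHz, 8.45 MHz, 17.05 MHz, 18.05 MHz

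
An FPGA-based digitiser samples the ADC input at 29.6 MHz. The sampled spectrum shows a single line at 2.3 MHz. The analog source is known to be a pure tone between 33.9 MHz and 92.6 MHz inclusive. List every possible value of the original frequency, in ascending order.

Frequencies that alias to 2.3 MHz are k·fs ± 2.3 MHz for integer k ≥ 0.
k=0: 2.3 MHz.
k=1: 27.3 MHz, 31.9 MHz.
k=2: 56.9 MHz, 61.5 MHz.
k=3: 86.5 MHz, 91.1 MHz.
k=4: 116.1 MHz, 120.7 MHz.
Within [33.9 MHz, 92.6 MHz]: 56.9 MHz, 61.5 MHz, 86.5 MHz, 91.1 MHz.

56.9 MHz, 61.5 MHz, 86.5 MHz, 91.1 MHz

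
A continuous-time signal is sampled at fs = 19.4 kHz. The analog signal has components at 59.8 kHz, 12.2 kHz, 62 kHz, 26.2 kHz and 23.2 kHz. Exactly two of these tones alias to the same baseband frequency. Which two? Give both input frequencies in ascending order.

fs/2 = 9.7 kHz.
59.8 kHz mod fs = 1.6 kHz.
1.6 kHz ≤ fs/2 = 9.7 kHz, appears at 1.6 kHz.
12.2 kHz > fs/2 = 9.7 kHz, folds to fs − 12.2 kHz = 7.2 kHz.
62 kHz mod fs = 3.8 kHz.
3.8 kHz ≤ fs/2 = 9.7 kHz, appears at 3.8 kHz.
26.2 kHz mod fs = 6.8 kHz.
6.8 kHz ≤ fs/2 = 9.7 kHz, appears at 6.8 kHz.
23.2 kHz mod fs = 3.8 kHz.
3.8 kHz ≤ fs/2 = 9.7 kHz, appears at 3.8 kHz.
23.2 kHz and 62 kHz both map to 3.8 kHz.

23.2 kHz, 62 kHz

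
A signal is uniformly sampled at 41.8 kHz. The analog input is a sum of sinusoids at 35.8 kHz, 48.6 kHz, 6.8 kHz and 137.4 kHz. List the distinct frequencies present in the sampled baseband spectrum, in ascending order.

6 kHz, 6.8 kHz, 12 kHz

fs/2 = 20.9 kHz.
35.8 kHz > fs/2 = 20.9 kHz, folds to fs − 35.8 kHz = 6 kHz.
48.6 kHz mod fs = 6.8 kHz.
6.8 kHz ≤ fs/2 = 20.9 kHz, appears at 6.8 kHz.
6.8 kHz ≤ fs/2 = 20.9 kHz, passes unchanged.
137.4 kHz mod fs = 12 kHz.
12 kHz ≤ fs/2 = 20.9 kHz, appears at 12 kHz.
Distinct values: {6 kHz, 6.8 kHz, 12 kHz}.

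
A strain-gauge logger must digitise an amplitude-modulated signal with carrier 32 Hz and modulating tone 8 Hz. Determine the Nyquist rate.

AM sidebands sit at fc ± fm = 24 Hz and 40 Hz.
Highest-frequency component: 40 Hz.
Nyquist rate = 2 × 40 Hz = 80 Hz.

80 Hz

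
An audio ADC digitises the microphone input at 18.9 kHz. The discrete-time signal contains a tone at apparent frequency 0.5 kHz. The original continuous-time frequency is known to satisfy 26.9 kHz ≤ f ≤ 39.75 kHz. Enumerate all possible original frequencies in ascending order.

Frequencies that alias to 0.5 kHz are k·fs ± 0.5 kHz for integer k ≥ 0.
k=0: 0.5 kHz.
k=1: 18.4 kHz, 19.4 kHz.
k=2: 37.3 kHz, 38.3 kHz.
k=3: 56.2 kHz, 57.2 kHz.
Within [26.9 kHz, 39.75 kHz]: 37.3 kHz, 38.3 kHz.

37.3 kHz, 38.3 kHz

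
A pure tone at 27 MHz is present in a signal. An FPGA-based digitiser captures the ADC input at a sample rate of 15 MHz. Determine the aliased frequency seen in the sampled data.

27 MHz mod fs = 12 MHz.
12 MHz > fs/2 = 7.5 MHz, folds to fs − 12 MHz = 3 MHz.

3 MHz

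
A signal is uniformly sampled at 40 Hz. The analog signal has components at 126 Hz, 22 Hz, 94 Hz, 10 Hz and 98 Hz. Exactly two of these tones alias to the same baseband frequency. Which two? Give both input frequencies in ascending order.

22 Hz, 98 Hz

fs/2 = 20 Hz.
126 Hz mod fs = 6 Hz.
6 Hz ≤ fs/2 = 20 Hz, appears at 6 Hz.
22 Hz > fs/2 = 20 Hz, folds to fs − 22 Hz = 18 Hz.
94 Hz mod fs = 14 Hz.
14 Hz ≤ fs/2 = 20 Hz, appears at 14 Hz.
10 Hz ≤ fs/2 = 20 Hz, passes unchanged.
98 Hz mod fs = 18 Hz.
18 Hz ≤ fs/2 = 20 Hz, appears at 18 Hz.
22 Hz and 98 Hz both map to 18 Hz.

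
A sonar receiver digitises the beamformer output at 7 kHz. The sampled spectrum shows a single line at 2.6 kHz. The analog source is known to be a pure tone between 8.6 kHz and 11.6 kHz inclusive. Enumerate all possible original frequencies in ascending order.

Frequencies that alias to 2.6 kHz are k·fs ± 2.6 kHz for integer k ≥ 0.
k=0: 2.6 kHz.
k=1: 4.4 kHz, 9.6 kHz.
k=2: 11.4 kHz, 16.6 kHz.
k=3: 18.4 kHz, 23.6 kHz.
Within [8.6 kHz, 11.6 kHz]: 9.6 kHz, 11.4 kHz.

9.6 kHz, 11.4 kHz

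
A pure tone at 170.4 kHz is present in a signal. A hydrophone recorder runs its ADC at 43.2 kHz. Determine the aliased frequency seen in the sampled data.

2.4 kHz

170.4 kHz mod fs = 40.8 kHz.
40.8 kHz > fs/2 = 21.6 kHz, folds to fs − 40.8 kHz = 2.4 kHz.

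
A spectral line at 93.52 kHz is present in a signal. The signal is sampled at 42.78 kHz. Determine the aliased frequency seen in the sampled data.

93.52 kHz mod fs = 7.96 kHz.
7.96 kHz ≤ fs/2 = 21.39 kHz, appears at 7.96 kHz.

7.96 kHz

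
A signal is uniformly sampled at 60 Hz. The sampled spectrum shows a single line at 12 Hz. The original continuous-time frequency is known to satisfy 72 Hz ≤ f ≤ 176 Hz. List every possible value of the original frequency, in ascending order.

72 Hz, 108 Hz, 132 Hz, 168 Hz

Frequencies that alias to 12 Hz are k·fs ± 12 Hz for integer k ≥ 0.
k=0: 12 Hz.
k=1: 48 Hz, 72 Hz.
k=2: 108 Hz, 132 Hz.
k=3: 168 Hz, 192 Hz.
k=4: 228 Hz, 252 Hz.
Within [72 Hz, 176 Hz]: 72 Hz, 108 Hz, 132 Hz, 168 Hz.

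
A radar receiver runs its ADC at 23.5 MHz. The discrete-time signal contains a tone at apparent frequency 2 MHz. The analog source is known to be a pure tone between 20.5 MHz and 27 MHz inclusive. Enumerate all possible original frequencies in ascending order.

21.5 MHz, 25.5 MHz

Frequencies that alias to 2 MHz are k·fs ± 2 MHz for integer k ≥ 0.
k=0: 2 MHz.
k=1: 21.5 MHz, 25.5 MHz.
k=2: 45 MHz, 49 MHz.
Within [20.5 MHz, 27 MHz]: 21.5 MHz, 25.5 MHz.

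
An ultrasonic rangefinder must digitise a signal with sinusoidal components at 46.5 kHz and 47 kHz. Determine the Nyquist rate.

Highest-frequency component: 47 kHz.
Nyquist rate = 2 × 47 kHz = 94 kHz.

94 kHz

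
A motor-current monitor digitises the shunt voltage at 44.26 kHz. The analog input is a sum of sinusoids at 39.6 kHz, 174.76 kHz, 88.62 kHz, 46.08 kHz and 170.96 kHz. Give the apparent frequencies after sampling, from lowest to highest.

fs/2 = 22.13 kHz.
39.6 kHz > fs/2 = 22.13 kHz, folds to fs − 39.6 kHz = 4.66 kHz.
174.76 kHz mod fs = 41.98 kHz.
41.98 kHz > fs/2 = 22.13 kHz, folds to fs − 41.98 kHz = 2.28 kHz.
88.62 kHz mod fs = 0.1 kHz.
0.1 kHz ≤ fs/2 = 22.13 kHz, appears at 0.1 kHz.
46.08 kHz mod fs = 1.82 kHz.
1.82 kHz ≤ fs/2 = 22.13 kHz, appears at 1.82 kHz.
170.96 kHz mod fs = 38.18 kHz.
38.18 kHz > fs/2 = 22.13 kHz, folds to fs − 38.18 kHz = 6.08 kHz.
Distinct values: {0.1 kHz, 1.82 kHz, 2.28 kHz, 4.66 kHz, 6.08 kHz}.

0.1 kHz, 1.82 kHz, 2.28 kHz, 4.66 kHz, 6.08 kHz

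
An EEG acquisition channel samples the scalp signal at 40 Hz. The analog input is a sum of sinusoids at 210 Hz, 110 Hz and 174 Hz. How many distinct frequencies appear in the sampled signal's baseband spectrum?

2

fs/2 = 20 Hz.
210 Hz mod fs = 10 Hz.
10 Hz ≤ fs/2 = 20 Hz, appears at 10 Hz.
110 Hz mod fs = 30 Hz.
30 Hz > fs/2 = 20 Hz, folds to fs − 30 Hz = 10 Hz.
174 Hz mod fs = 14 Hz.
14 Hz ≤ fs/2 = 20 Hz, appears at 14 Hz.
Distinct values: {10 Hz, 14 Hz} → 2.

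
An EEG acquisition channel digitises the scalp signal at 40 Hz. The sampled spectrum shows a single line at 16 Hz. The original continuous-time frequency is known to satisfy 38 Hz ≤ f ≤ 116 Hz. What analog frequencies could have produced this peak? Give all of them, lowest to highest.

Frequencies that alias to 16 Hz are k·fs ± 16 Hz for integer k ≥ 0.
k=0: 16 Hz.
k=1: 24 Hz, 56 Hz.
k=2: 64 Hz, 96 Hz.
k=3: 104 Hz, 136 Hz.
k=4: 144 Hz, 176 Hz.
Within [38 Hz, 116 Hz]: 56 Hz, 64 Hz, 96 Hz, 104 Hz.

56 Hz, 64 Hz, 96 Hz, 104 Hz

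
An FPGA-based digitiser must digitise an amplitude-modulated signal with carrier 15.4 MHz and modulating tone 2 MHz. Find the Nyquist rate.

AM sidebands sit at fc ± fm = 13.4 MHz and 17.4 MHz.
Highest-frequency component: 17.4 MHz.
Nyquist rate = 2 × 17.4 MHz = 34.8 MHz.

34.8 MHz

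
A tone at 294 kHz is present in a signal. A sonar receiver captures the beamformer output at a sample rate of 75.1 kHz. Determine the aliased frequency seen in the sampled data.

6.4 kHz

294 kHz mod fs = 68.7 kHz.
68.7 kHz > fs/2 = 37.55 kHz, folds to fs − 68.7 kHz = 6.4 kHz.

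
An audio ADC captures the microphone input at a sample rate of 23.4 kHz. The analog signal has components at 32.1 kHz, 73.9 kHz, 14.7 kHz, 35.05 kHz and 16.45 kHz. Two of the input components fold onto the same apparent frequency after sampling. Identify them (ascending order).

14.7 kHz, 32.1 kHz

fs/2 = 11.7 kHz.
32.1 kHz mod fs = 8.7 kHz.
8.7 kHz ≤ fs/2 = 11.7 kHz, appears at 8.7 kHz.
73.9 kHz mod fs = 3.7 kHz.
3.7 kHz ≤ fs/2 = 11.7 kHz, appears at 3.7 kHz.
14.7 kHz > fs/2 = 11.7 kHz, folds to fs − 14.7 kHz = 8.7 kHz.
35.05 kHz mod fs = 11.65 kHz.
11.65 kHz ≤ fs/2 = 11.7 kHz, appears at 11.65 kHz.
16.45 kHz > fs/2 = 11.7 kHz, folds to fs − 16.45 kHz = 6.95 kHz.
14.7 kHz and 32.1 kHz both map to 8.7 kHz.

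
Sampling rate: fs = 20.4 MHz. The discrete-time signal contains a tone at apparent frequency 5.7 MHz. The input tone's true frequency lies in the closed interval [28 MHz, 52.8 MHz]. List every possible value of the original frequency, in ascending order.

35.1 MHz, 46.5 MHz

Frequencies that alias to 5.7 MHz are k·fs ± 5.7 MHz for integer k ≥ 0.
k=0: 5.7 MHz.
k=1: 14.7 MHz, 26.1 MHz.
k=2: 35.1 MHz, 46.5 MHz.
k=3: 55.5 MHz, 66.9 MHz.
Within [28 MHz, 52.8 MHz]: 35.1 MHz, 46.5 MHz.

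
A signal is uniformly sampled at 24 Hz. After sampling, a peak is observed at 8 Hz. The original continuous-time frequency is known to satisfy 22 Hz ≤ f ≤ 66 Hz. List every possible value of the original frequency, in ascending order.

32 Hz, 40 Hz, 56 Hz, 64 Hz

Frequencies that alias to 8 Hz are k·fs ± 8 Hz for integer k ≥ 0.
k=0: 8 Hz.
k=1: 16 Hz, 32 Hz.
k=2: 40 Hz, 56 Hz.
k=3: 64 Hz, 80 Hz.
k=4: 88 Hz, 104 Hz.
Within [22 Hz, 66 Hz]: 32 Hz, 40 Hz, 56 Hz, 64 Hz.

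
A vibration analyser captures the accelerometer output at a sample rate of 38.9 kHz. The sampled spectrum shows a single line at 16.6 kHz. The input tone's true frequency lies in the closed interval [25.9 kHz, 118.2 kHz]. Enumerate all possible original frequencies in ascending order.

Frequencies that alias to 16.6 kHz are k·fs ± 16.6 kHz for integer k ≥ 0.
k=0: 16.6 kHz.
k=1: 22.3 kHz, 55.5 kHz.
k=2: 61.2 kHz, 94.4 kHz.
k=3: 100.1 kHz, 133.3 kHz.
k=4: 139 kHz, 172.2 kHz.
Within [25.9 kHz, 118.2 kHz]: 55.5 kHz, 61.2 kHz, 94.4 kHz, 100.1 kHz.

55.5 kHz, 61.2 kHz, 94.4 kHz, 100.1 kHz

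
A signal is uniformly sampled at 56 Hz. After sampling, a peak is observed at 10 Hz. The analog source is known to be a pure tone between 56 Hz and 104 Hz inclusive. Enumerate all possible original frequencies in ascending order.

66 Hz, 102 Hz

Frequencies that alias to 10 Hz are k·fs ± 10 Hz for integer k ≥ 0.
k=0: 10 Hz.
k=1: 46 Hz, 66 Hz.
k=2: 102 Hz, 122 Hz.
k=3: 158 Hz, 178 Hz.
Within [56 Hz, 104 Hz]: 66 Hz, 102 Hz.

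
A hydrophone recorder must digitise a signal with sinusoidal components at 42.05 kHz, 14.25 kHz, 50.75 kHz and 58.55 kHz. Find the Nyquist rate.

Highest-frequency component: 58.55 kHz.
Nyquist rate = 2 × 58.55 kHz = 117.1 kHz.

117.1 kHz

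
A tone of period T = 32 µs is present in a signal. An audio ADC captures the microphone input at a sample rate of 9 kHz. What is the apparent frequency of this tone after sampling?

T = 32 µs → f = 1/T = 31.25 kHz.
31.25 kHz mod fs = 4.25 kHz.
4.25 kHz ≤ fs/2 = 4.5 kHz, appears at 4.25 kHz.

4.25 kHz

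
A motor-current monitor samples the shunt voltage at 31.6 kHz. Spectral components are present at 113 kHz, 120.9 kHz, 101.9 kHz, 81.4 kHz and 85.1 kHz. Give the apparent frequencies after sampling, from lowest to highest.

fs/2 = 15.8 kHz.
113 kHz mod fs = 18.2 kHz.
18.2 kHz > fs/2 = 15.8 kHz, folds to fs − 18.2 kHz = 13.4 kHz.
120.9 kHz mod fs = 26.1 kHz.
26.1 kHz > fs/2 = 15.8 kHz, folds to fs − 26.1 kHz = 5.5 kHz.
101.9 kHz mod fs = 7.1 kHz.
7.1 kHz ≤ fs/2 = 15.8 kHz, appears at 7.1 kHz.
81.4 kHz mod fs = 18.2 kHz.
18.2 kHz > fs/2 = 15.8 kHz, folds to fs − 18.2 kHz = 13.4 kHz.
85.1 kHz mod fs = 21.9 kHz.
21.9 kHz > fs/2 = 15.8 kHz, folds to fs − 21.9 kHz = 9.7 kHz.
Distinct values: {5.5 kHz, 7.1 kHz, 9.7 kHz, 13.4 kHz}.

5.5 kHz, 7.1 kHz, 9.7 kHz, 13.4 kHz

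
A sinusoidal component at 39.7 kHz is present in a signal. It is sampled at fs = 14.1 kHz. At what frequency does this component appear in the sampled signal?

2.6 kHz

39.7 kHz mod fs = 11.5 kHz.
11.5 kHz > fs/2 = 7.05 kHz, folds to fs − 11.5 kHz = 2.6 kHz.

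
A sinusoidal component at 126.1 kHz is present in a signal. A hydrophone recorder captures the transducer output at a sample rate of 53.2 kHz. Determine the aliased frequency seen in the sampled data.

126.1 kHz mod fs = 19.7 kHz.
19.7 kHz ≤ fs/2 = 26.6 kHz, appears at 19.7 kHz.

19.7 kHz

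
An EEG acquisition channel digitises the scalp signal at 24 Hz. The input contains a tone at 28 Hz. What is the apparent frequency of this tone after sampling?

4 Hz

28 Hz mod fs = 4 Hz.
4 Hz ≤ fs/2 = 12 Hz, appears at 4 Hz.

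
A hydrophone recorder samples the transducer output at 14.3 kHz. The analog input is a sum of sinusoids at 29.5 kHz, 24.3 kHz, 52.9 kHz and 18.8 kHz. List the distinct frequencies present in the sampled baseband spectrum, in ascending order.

0.9 kHz, 4.3 kHz, 4.5 kHz

fs/2 = 7.15 kHz.
29.5 kHz mod fs = 0.9 kHz.
0.9 kHz ≤ fs/2 = 7.15 kHz, appears at 0.9 kHz.
24.3 kHz mod fs = 10 kHz.
10 kHz > fs/2 = 7.15 kHz, folds to fs − 10 kHz = 4.3 kHz.
52.9 kHz mod fs = 10 kHz.
10 kHz > fs/2 = 7.15 kHz, folds to fs − 10 kHz = 4.3 kHz.
18.8 kHz mod fs = 4.5 kHz.
4.5 kHz ≤ fs/2 = 7.15 kHz, appears at 4.5 kHz.
Distinct values: {0.9 kHz, 4.3 kHz, 4.5 kHz}.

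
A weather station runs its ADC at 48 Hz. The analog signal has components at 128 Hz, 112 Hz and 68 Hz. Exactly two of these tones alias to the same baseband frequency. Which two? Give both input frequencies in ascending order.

112 Hz, 128 Hz

fs/2 = 24 Hz.
128 Hz mod fs = 32 Hz.
32 Hz > fs/2 = 24 Hz, folds to fs − 32 Hz = 16 Hz.
112 Hz mod fs = 16 Hz.
16 Hz ≤ fs/2 = 24 Hz, appears at 16 Hz.
68 Hz mod fs = 20 Hz.
20 Hz ≤ fs/2 = 24 Hz, appears at 20 Hz.
112 Hz and 128 Hz both map to 16 Hz.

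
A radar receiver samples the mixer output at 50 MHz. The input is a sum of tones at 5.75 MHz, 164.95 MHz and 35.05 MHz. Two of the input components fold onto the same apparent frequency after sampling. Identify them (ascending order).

fs/2 = 25 MHz.
5.75 MHz ≤ fs/2 = 25 MHz, passes unchanged.
164.95 MHz mod fs = 14.95 MHz.
14.95 MHz ≤ fs/2 = 25 MHz, appears at 14.95 MHz.
35.05 MHz > fs/2 = 25 MHz, folds to fs − 35.05 MHz = 14.95 MHz.
35.05 MHz and 164.95 MHz both map to 14.95 MHz.

35.05 MHz, 164.95 MHz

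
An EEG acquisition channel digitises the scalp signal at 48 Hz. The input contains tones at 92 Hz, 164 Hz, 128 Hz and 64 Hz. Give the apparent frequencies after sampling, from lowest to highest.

fs/2 = 24 Hz.
92 Hz mod fs = 44 Hz.
44 Hz > fs/2 = 24 Hz, folds to fs − 44 Hz = 4 Hz.
164 Hz mod fs = 20 Hz.
20 Hz ≤ fs/2 = 24 Hz, appears at 20 Hz.
128 Hz mod fs = 32 Hz.
32 Hz > fs/2 = 24 Hz, folds to fs − 32 Hz = 16 Hz.
64 Hz mod fs = 16 Hz.
16 Hz ≤ fs/2 = 24 Hz, appears at 16 Hz.
Distinct values: {4 Hz, 16 Hz, 20 Hz}.

4 Hz, 16 Hz, 20 Hz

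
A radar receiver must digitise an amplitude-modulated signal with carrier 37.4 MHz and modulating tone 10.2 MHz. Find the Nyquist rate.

AM sidebands sit at fc ± fm = 27.2 MHz and 47.6 MHz.
Highest-frequency component: 47.6 MHz.
Nyquist rate = 2 × 47.6 MHz = 95.2 MHz.

95.2 MHz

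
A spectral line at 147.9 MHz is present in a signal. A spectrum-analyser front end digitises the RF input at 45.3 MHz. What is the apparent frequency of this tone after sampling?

12 MHz

147.9 MHz mod fs = 12 MHz.
12 MHz ≤ fs/2 = 22.65 MHz, appears at 12 MHz.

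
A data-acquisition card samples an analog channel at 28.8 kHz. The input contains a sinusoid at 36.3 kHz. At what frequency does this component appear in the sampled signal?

7.5 kHz

36.3 kHz mod fs = 7.5 kHz.
7.5 kHz ≤ fs/2 = 14.4 kHz, appears at 7.5 kHz.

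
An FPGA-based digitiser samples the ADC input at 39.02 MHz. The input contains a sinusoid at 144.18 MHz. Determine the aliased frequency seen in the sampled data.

11.9 MHz

144.18 MHz mod fs = 27.12 MHz.
27.12 MHz > fs/2 = 19.51 MHz, folds to fs − 27.12 MHz = 11.9 MHz.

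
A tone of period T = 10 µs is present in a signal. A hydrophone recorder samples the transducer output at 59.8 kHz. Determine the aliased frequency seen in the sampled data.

19.6 kHz

T = 10 µs → f = 1/T = 100 kHz.
100 kHz mod fs = 40.2 kHz.
40.2 kHz > fs/2 = 29.9 kHz, folds to fs − 40.2 kHz = 19.6 kHz.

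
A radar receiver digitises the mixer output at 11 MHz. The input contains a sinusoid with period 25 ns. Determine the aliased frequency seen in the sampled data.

4 MHz

T = 25 ns → f = 1/T = 40 MHz.
40 MHz mod fs = 7 MHz.
7 MHz > fs/2 = 5.5 MHz, folds to fs − 7 MHz = 4 MHz.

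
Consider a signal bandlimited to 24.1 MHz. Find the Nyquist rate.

48.2 MHz

Nyquist rate = 2 × 24.1 MHz = 48.2 MHz.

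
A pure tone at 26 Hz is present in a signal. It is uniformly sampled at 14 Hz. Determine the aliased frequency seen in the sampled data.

2 Hz

26 Hz mod fs = 12 Hz.
12 Hz > fs/2 = 7 Hz, folds to fs − 12 Hz = 2 Hz.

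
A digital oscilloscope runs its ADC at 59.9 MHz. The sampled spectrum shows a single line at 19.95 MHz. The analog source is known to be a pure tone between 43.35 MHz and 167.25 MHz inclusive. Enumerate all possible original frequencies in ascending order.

79.85 MHz, 99.85 MHz, 139.75 MHz, 159.75 MHz

Frequencies that alias to 19.95 MHz are k·fs ± 19.95 MHz for integer k ≥ 0.
k=0: 19.95 MHz.
k=1: 39.95 MHz, 79.85 MHz.
k=2: 99.85 MHz, 139.75 MHz.
k=3: 159.75 MHz, 199.65 MHz.
k=4: 219.65 MHz, 259.55 MHz.
Within [43.35 MHz, 167.25 MHz]: 79.85 MHz, 99.85 MHz, 139.75 MHz, 159.75 MHz.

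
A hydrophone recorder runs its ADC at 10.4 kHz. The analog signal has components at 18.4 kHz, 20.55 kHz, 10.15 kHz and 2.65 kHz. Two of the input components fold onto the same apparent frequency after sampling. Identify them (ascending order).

fs/2 = 5.2 kHz.
18.4 kHz mod fs = 8 kHz.
8 kHz > fs/2 = 5.2 kHz, folds to fs − 8 kHz = 2.4 kHz.
20.55 kHz mod fs = 10.15 kHz.
10.15 kHz > fs/2 = 5.2 kHz, folds to fs − 10.15 kHz = 0.25 kHz.
10.15 kHz > fs/2 = 5.2 kHz, folds to fs − 10.15 kHz = 0.25 kHz.
2.65 kHz ≤ fs/2 = 5.2 kHz, passes unchanged.
10.15 kHz and 20.55 kHz both map to 0.25 kHz.

10.15 kHz, 20.55 kHz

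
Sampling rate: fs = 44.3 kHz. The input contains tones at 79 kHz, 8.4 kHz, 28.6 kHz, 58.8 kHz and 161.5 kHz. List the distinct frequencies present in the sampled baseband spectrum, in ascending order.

fs/2 = 22.15 kHz.
79 kHz mod fs = 34.7 kHz.
34.7 kHz > fs/2 = 22.15 kHz, folds to fs − 34.7 kHz = 9.6 kHz.
8.4 kHz ≤ fs/2 = 22.15 kHz, passes unchanged.
28.6 kHz > fs/2 = 22.15 kHz, folds to fs − 28.6 kHz = 15.7 kHz.
58.8 kHz mod fs = 14.5 kHz.
14.5 kHz ≤ fs/2 = 22.15 kHz, appears at 14.5 kHz.
161.5 kHz mod fs = 28.6 kHz.
28.6 kHz > fs/2 = 22.15 kHz, folds to fs − 28.6 kHz = 15.7 kHz.
Distinct values: {8.4 kHz, 9.6 kHz, 14.5 kHz, 15.7 kHz}.

8.4 kHz, 9.6 kHz, 14.5 kHz, 15.7 kHz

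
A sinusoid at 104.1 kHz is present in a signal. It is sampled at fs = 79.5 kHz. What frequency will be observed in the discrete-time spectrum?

104.1 kHz mod fs = 24.6 kHz.
24.6 kHz ≤ fs/2 = 39.75 kHz, appears at 24.6 kHz.

24.6 kHz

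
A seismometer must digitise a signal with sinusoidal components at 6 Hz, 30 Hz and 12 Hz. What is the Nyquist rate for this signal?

Highest-frequency component: 30 Hz.
Nyquist rate = 2 × 30 Hz = 60 Hz.

60 Hz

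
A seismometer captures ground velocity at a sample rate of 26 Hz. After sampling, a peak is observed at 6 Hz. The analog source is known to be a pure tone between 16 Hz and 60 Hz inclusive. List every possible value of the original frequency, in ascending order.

Frequencies that alias to 6 Hz are k·fs ± 6 Hz for integer k ≥ 0.
k=0: 6 Hz.
k=1: 20 Hz, 32 Hz.
k=2: 46 Hz, 58 Hz.
k=3: 72 Hz, 84 Hz.
Within [16 Hz, 60 Hz]: 20 Hz, 32 Hz, 46 Hz, 58 Hz.

20 Hz, 32 Hz, 46 Hz, 58 Hz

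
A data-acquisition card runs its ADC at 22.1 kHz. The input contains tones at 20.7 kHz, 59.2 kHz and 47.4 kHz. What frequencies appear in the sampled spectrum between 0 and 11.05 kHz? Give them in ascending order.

1.4 kHz, 3.2 kHz, 7.1 kHz

fs/2 = 11.05 kHz.
20.7 kHz > fs/2 = 11.05 kHz, folds to fs − 20.7 kHz = 1.4 kHz.
59.2 kHz mod fs = 15 kHz.
15 kHz > fs/2 = 11.05 kHz, folds to fs − 15 kHz = 7.1 kHz.
47.4 kHz mod fs = 3.2 kHz.
3.2 kHz ≤ fs/2 = 11.05 kHz, appears at 3.2 kHz.
Distinct values: {1.4 kHz, 3.2 kHz, 7.1 kHz}.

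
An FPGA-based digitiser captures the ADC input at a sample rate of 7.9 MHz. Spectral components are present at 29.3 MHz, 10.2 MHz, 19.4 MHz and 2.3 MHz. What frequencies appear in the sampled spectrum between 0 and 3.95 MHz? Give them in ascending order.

2.3 MHz, 3.6 MHz

fs/2 = 3.95 MHz.
29.3 MHz mod fs = 5.6 MHz.
5.6 MHz > fs/2 = 3.95 MHz, folds to fs − 5.6 MHz = 2.3 MHz.
10.2 MHz mod fs = 2.3 MHz.
2.3 MHz ≤ fs/2 = 3.95 MHz, appears at 2.3 MHz.
19.4 MHz mod fs = 3.6 MHz.
3.6 MHz ≤ fs/2 = 3.95 MHz, appears at 3.6 MHz.
2.3 MHz ≤ fs/2 = 3.95 MHz, passes unchanged.
Distinct values: {2.3 MHz, 3.6 MHz}.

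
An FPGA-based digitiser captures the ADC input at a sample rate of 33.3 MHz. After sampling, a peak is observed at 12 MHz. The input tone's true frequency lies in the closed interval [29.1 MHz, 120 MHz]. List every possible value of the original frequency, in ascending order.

45.3 MHz, 54.6 MHz, 78.6 MHz, 87.9 MHz, 111.9 MHz

Frequencies that alias to 12 MHz are k·fs ± 12 MHz for integer k ≥ 0.
k=0: 12 MHz.
k=1: 21.3 MHz, 45.3 MHz.
k=2: 54.6 MHz, 78.6 MHz.
k=3: 87.9 MHz, 111.9 MHz.
k=4: 121.2 MHz, 145.2 MHz.
Within [29.1 MHz, 120 MHz]: 45.3 MHz, 54.6 MHz, 78.6 MHz, 87.9 MHz, 111.9 MHz.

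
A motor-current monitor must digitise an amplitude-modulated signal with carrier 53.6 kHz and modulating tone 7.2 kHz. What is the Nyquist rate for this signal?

AM sidebands sit at fc ± fm = 46.4 kHz and 60.8 kHz.
Highest-frequency component: 60.8 kHz.
Nyquist rate = 2 × 60.8 kHz = 121.6 kHz.

121.6 kHz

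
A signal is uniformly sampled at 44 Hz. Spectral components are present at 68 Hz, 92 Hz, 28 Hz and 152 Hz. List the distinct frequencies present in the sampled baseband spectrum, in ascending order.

fs/2 = 22 Hz.
68 Hz mod fs = 24 Hz.
24 Hz > fs/2 = 22 Hz, folds to fs − 24 Hz = 20 Hz.
92 Hz mod fs = 4 Hz.
4 Hz ≤ fs/2 = 22 Hz, appears at 4 Hz.
28 Hz > fs/2 = 22 Hz, folds to fs − 28 Hz = 16 Hz.
152 Hz mod fs = 20 Hz.
20 Hz ≤ fs/2 = 22 Hz, appears at 20 Hz.
Distinct values: {4 Hz, 16 Hz, 20 Hz}.

4 Hz, 16 Hz, 20 Hz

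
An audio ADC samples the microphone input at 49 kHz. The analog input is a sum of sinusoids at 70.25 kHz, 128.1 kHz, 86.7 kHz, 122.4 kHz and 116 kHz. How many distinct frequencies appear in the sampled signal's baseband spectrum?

fs/2 = 24.5 kHz.
70.25 kHz mod fs = 21.25 kHz.
21.25 kHz ≤ fs/2 = 24.5 kHz, appears at 21.25 kHz.
128.1 kHz mod fs = 30.1 kHz.
30.1 kHz > fs/2 = 24.5 kHz, folds to fs − 30.1 kHz = 18.9 kHz.
86.7 kHz mod fs = 37.7 kHz.
37.7 kHz > fs/2 = 24.5 kHz, folds to fs − 37.7 kHz = 11.3 kHz.
122.4 kHz mod fs = 24.4 kHz.
24.4 kHz ≤ fs/2 = 24.5 kHz, appears at 24.4 kHz.
116 kHz mod fs = 18 kHz.
18 kHz ≤ fs/2 = 24.5 kHz, appears at 18 kHz.
Distinct values: {11.3 kHz, 18 kHz, 18.9 kHz, 21.25 kHz, 24.4 kHz} → 5.

5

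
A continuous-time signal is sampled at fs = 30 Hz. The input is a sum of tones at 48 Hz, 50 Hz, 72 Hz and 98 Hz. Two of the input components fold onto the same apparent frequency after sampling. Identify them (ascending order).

fs/2 = 15 Hz.
48 Hz mod fs = 18 Hz.
18 Hz > fs/2 = 15 Hz, folds to fs − 18 Hz = 12 Hz.
50 Hz mod fs = 20 Hz.
20 Hz > fs/2 = 15 Hz, folds to fs − 20 Hz = 10 Hz.
72 Hz mod fs = 12 Hz.
12 Hz ≤ fs/2 = 15 Hz, appears at 12 Hz.
98 Hz mod fs = 8 Hz.
8 Hz ≤ fs/2 = 15 Hz, appears at 8 Hz.
48 Hz and 72 Hz both map to 12 Hz.

48 Hz, 72 Hz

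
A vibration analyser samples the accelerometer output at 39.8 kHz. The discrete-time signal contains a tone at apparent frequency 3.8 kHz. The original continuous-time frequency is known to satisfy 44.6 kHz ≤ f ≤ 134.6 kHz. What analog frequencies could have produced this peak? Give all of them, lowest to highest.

75.8 kHz, 83.4 kHz, 115.6 kHz, 123.2 kHz

Frequencies that alias to 3.8 kHz are k·fs ± 3.8 kHz for integer k ≥ 0.
k=0: 3.8 kHz.
k=1: 36 kHz, 43.6 kHz.
k=2: 75.8 kHz, 83.4 kHz.
k=3: 115.6 kHz, 123.2 kHz.
k=4: 155.4 kHz, 163 kHz.
Within [44.6 kHz, 134.6 kHz]: 75.8 kHz, 83.4 kHz, 115.6 kHz, 123.2 kHz.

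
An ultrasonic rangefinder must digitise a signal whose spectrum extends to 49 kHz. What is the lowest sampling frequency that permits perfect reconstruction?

Nyquist rate = 2 × 49 kHz = 98 kHz.

98 kHz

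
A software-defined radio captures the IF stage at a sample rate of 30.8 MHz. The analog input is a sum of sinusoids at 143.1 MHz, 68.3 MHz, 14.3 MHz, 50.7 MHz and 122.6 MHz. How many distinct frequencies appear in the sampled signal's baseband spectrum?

fs/2 = 15.4 MHz.
143.1 MHz mod fs = 19.9 MHz.
19.9 MHz > fs/2 = 15.4 MHz, folds to fs − 19.9 MHz = 10.9 MHz.
68.3 MHz mod fs = 6.7 MHz.
6.7 MHz ≤ fs/2 = 15.4 MHz, appears at 6.7 MHz.
14.3 MHz ≤ fs/2 = 15.4 MHz, passes unchanged.
50.7 MHz mod fs = 19.9 MHz.
19.9 MHz > fs/2 = 15.4 MHz, folds to fs − 19.9 MHz = 10.9 MHz.
122.6 MHz mod fs = 30.2 MHz.
30.2 MHz > fs/2 = 15.4 MHz, folds to fs − 30.2 MHz = 0.6 MHz.
Distinct values: {0.6 MHz, 6.7 MHz, 10.9 MHz, 14.3 MHz} → 4.

4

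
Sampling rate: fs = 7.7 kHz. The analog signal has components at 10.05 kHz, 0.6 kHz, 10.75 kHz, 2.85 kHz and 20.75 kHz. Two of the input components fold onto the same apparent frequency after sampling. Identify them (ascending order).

fs/2 = 3.85 kHz.
10.05 kHz mod fs = 2.35 kHz.
2.35 kHz ≤ fs/2 = 3.85 kHz, appears at 2.35 kHz.
0.6 kHz ≤ fs/2 = 3.85 kHz, passes unchanged.
10.75 kHz mod fs = 3.05 kHz.
3.05 kHz ≤ fs/2 = 3.85 kHz, appears at 3.05 kHz.
2.85 kHz ≤ fs/2 = 3.85 kHz, passes unchanged.
20.75 kHz mod fs = 5.35 kHz.
5.35 kHz > fs/2 = 3.85 kHz, folds to fs − 5.35 kHz = 2.35 kHz.
10.05 kHz and 20.75 kHz both map to 2.35 kHz.

10.05 kHz, 20.75 kHz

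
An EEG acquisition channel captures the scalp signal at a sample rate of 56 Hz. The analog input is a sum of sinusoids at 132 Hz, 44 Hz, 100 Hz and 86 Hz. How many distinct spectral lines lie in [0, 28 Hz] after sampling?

fs/2 = 28 Hz.
132 Hz mod fs = 20 Hz.
20 Hz ≤ fs/2 = 28 Hz, appears at 20 Hz.
44 Hz > fs/2 = 28 Hz, folds to fs − 44 Hz = 12 Hz.
100 Hz mod fs = 44 Hz.
44 Hz > fs/2 = 28 Hz, folds to fs − 44 Hz = 12 Hz.
86 Hz mod fs = 30 Hz.
30 Hz > fs/2 = 28 Hz, folds to fs − 30 Hz = 26 Hz.
Distinct values: {12 Hz, 20 Hz, 26 Hz} → 3.

3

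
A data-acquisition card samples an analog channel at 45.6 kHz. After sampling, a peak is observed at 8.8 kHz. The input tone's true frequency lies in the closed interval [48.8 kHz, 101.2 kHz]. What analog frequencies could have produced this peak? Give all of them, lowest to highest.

Frequencies that alias to 8.8 kHz are k·fs ± 8.8 kHz for integer k ≥ 0.
k=0: 8.8 kHz.
k=1: 36.8 kHz, 54.4 kHz.
k=2: 82.4 kHz, 100 kHz.
k=3: 128 kHz, 145.6 kHz.
Within [48.8 kHz, 101.2 kHz]: 54.4 kHz, 82.4 kHz, 100 kHz.

54.4 kHz, 82.4 kHz, 100 kHz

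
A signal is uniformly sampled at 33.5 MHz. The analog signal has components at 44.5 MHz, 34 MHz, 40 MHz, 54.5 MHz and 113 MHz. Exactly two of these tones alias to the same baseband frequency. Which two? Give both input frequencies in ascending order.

54.5 MHz, 113 MHz

fs/2 = 16.75 MHz.
44.5 MHz mod fs = 11 MHz.
11 MHz ≤ fs/2 = 16.75 MHz, appears at 11 MHz.
34 MHz mod fs = 0.5 MHz.
0.5 MHz ≤ fs/2 = 16.75 MHz, appears at 0.5 MHz.
40 MHz mod fs = 6.5 MHz.
6.5 MHz ≤ fs/2 = 16.75 MHz, appears at 6.5 MHz.
54.5 MHz mod fs = 21 MHz.
21 MHz > fs/2 = 16.75 MHz, folds to fs − 21 MHz = 12.5 MHz.
113 MHz mod fs = 12.5 MHz.
12.5 MHz ≤ fs/2 = 16.75 MHz, appears at 12.5 MHz.
54.5 MHz and 113 MHz both map to 12.5 MHz.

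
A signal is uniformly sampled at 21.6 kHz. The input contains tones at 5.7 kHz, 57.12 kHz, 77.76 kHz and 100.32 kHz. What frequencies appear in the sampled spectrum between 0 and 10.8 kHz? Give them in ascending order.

fs/2 = 10.8 kHz.
5.7 kHz ≤ fs/2 = 10.8 kHz, passes unchanged.
57.12 kHz mod fs = 13.92 kHz.
13.92 kHz > fs/2 = 10.8 kHz, folds to fs − 13.92 kHz = 7.68 kHz.
77.76 kHz mod fs = 12.96 kHz.
12.96 kHz > fs/2 = 10.8 kHz, folds to fs − 12.96 kHz = 8.64 kHz.
100.32 kHz mod fs = 13.92 kHz.
13.92 kHz > fs/2 = 10.8 kHz, folds to fs − 13.92 kHz = 7.68 kHz.
Distinct values: {5.7 kHz, 7.68 kHz, 8.64 kHz}.

5.7 kHz, 7.68 kHz, 8.64 kHz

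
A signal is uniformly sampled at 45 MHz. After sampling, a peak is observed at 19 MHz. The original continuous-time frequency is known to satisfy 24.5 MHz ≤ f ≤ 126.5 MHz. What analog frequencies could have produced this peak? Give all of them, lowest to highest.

Frequencies that alias to 19 MHz are k·fs ± 19 MHz for integer k ≥ 0.
k=0: 19 MHz.
k=1: 26 MHz, 64 MHz.
k=2: 71 MHz, 109 MHz.
k=3: 116 MHz, 154 MHz.
k=4: 161 MHz, 199 MHz.
Within [24.5 MHz, 126.5 MHz]: 26 MHz, 64 MHz, 71 MHz, 109 MHz, 116 MHz.

26 MHz, 64 MHz, 71 MHz, 109 MHz, 116 MHz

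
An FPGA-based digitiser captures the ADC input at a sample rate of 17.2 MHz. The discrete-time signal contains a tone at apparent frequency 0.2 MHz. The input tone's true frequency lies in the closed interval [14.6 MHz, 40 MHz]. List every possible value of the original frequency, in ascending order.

Frequencies that alias to 0.2 MHz are k·fs ± 0.2 MHz for integer k ≥ 0.
k=0: 0.2 MHz.
k=1: 17 MHz, 17.4 MHz.
k=2: 34.2 MHz, 34.6 MHz.
k=3: 51.4 MHz, 51.8 MHz.
Within [14.6 MHz, 40 MHz]: 17 MHz, 17.4 MHz, 34.2 MHz, 34.6 MHz.

17 MHz, 17.4 MHz, 34.2 MHz, 34.6 MHz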